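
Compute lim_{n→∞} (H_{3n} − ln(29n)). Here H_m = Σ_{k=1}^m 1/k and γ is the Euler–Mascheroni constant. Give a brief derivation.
lim = ln(3/29) + γ

By Euler-Maclaurin, H_m = ln m + γ + O(1/m). So
  H_{3n} − ln(29n) = ln(3n) + γ − ln(29n) + O(1/n)
                       = ln(3/29) + γ + O(1/n).
Hence the limit is ln(3/29) + γ.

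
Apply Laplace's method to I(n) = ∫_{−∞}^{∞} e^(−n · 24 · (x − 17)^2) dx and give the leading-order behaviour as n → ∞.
I(n) = sqrt(π/(24n))

Here φ(x) = 24 · (x − 17)^2 has its unique minimum at x* = 17 with φ(x*) = 0 and φ''(x*) = 48. Laplace's method gives
  I(n) ~ e^(−n φ(x*)) · sqrt(2π / (n · φ''(x*))) = sqrt(2π / (48n)) = sqrt(π/(24n)).
This is exact: substituting u = (x − 17)·sqrt(24n) gives I(n) = (1/sqrt(24n)) ∫_{−∞}^{∞} e^(−u^2) du = sqrt(π/(24n)).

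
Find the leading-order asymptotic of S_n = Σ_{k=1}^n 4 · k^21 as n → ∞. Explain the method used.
S_n ~ 2 · n^22 / 11

By integral comparison (Euler-Maclaurin), Σ_{k=1}^n 4 · k^21 = 4 · ∫_0^n x^21 dx + O(n^21) = 4 · n^22/22 = 2 · n^22 / 11 + O(n^21). (Equivalently, Faulhaber's formula gives the same leading term.)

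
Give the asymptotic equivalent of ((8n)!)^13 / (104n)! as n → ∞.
((8n)!)^13/(104n)! ~ ((2π·8n)^(12/2) / sqrt(13)) · 13^(−13·8n)  →  0

Write N = 8n. Stirling: N! ~ sqrt(2π N)(N/e)^N and (13N)! ~ sqrt(2π·13N)·(13N/e)^(13N).
  (N!)^13/(13N)! ~ (2π N)^(13/2) (N/e)^(13N) / [sqrt(2π·13N) (13N/e)^(13N)]
     = (2π N)^(13/2) / sqrt(2π·13N) · (N/(13N))^(13N)
     = (2π N)^((13−1)/2) / sqrt(13) · 13^(−13N).
Since 13^13 > 1, the factor 13^(−13N) decays exponentially, so the ratio → 0. Substituting N = 8n gives the stated form.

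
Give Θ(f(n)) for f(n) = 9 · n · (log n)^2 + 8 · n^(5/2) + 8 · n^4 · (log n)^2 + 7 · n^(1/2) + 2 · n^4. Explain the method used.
f(n) ∈ Θ(n^4 · (log n)^2)

Compare the terms by growth order. For large n, n^a · (log n)^b dominates n^a' · (log n)^b' iff a > a', or (a = a' and b > b'). Ranking the 5 terms shows the dominant one is 8 · n^4 · (log n)^2. Hence f(n) ∈ Θ(n^4 · (log n)^2).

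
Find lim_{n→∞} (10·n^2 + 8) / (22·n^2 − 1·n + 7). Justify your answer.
lim = 10/22 = 5/11

For large n the leading n^2 terms dominate both numerator and denominator. Dividing top and bottom by n^2, every other term tends to 0, leaving 10/22 = 5/11.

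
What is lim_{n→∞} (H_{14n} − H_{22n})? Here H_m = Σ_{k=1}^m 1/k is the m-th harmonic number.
lim = ln(14/22) = ln(7/11)

Euler-Maclaurin gives H_m = ln m + γ + 1/(2m) + O(1/m^2). The γ and O(1/m) terms cancel in the difference:
  H_{14n} − H_{22n} = ln(14n) − ln(22n) + O(1/n) = ln(14/22) + O(1/n).
Hence the limit is ln(14/22) = ln(7/11).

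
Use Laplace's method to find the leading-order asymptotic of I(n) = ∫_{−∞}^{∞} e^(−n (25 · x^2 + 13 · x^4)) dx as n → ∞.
I(n) ~ sqrt(π/(25n))

φ(x) = 25 · x^2 + 13 · x^4 has its unique global minimum at x* = 0 (since φ'(x) = 50x + 52x^3 = 0 only at x = 0 for real x with both coefficients positive, and φ → ∞ as |x| → ∞). At x* = 0, φ(0) = 0 and φ''(0) = 50. Laplace's method then gives
  I(n) ~ sqrt(2π / (n · φ''(0))) · e^(−n φ(0)) = sqrt(2π / (50n)) = sqrt(π/(25n)).
The 13 · x^4 term contributes only at subleading order (an O(1/n) relative correction).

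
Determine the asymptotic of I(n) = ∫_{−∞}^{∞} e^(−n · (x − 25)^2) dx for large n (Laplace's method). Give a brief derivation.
I(n) = sqrt(π/n)

Here φ(x) = (x − 25)^2 has its unique minimum at x* = 25 with φ(x*) = 0 and φ''(x*) = 2. Laplace's method gives
  I(n) ~ e^(−n φ(x*)) · sqrt(2π / (n · φ''(x*))) = sqrt(2π / (2n)) = sqrt(π/n).
This is exact: substituting u = (x − 25)·sqrt(n) gives I(n) = (1/sqrt(n)) ∫_{−∞}^{∞} e^(−u^2) du = sqrt(π/n).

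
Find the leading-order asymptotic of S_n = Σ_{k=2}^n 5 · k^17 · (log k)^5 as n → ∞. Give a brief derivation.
S_n ~ 5 · n^18 · (log n)^5 / 18

By integral comparison, S_n = ∫_1^n 5 · x^17 · (log x)^5 dx + O(n^17 · (log n)^5). For the integral, the leading term of ∫_1^n x^17 (log x)^5 dx is n^18/18 · (log n)^5 (by repeated integration by parts; each step lowers the log-exponent and produces a relatively O(1/log n) correction). Hence S_n ~ 5 · n^18 · (log n)^5 / 18.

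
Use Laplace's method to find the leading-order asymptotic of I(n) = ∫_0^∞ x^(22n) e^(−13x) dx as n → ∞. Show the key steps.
I(n) ~ (sqrt(2π·22n) / 13) · (22n/(13e))^(22n)

Write the integrand as exp(22n ln x − 13x) and set f(x) = 22n ln x − 13x. Then f'(x) = 22n/x − 13 = 0 at x* = 22n/13, and f''(x*) = −22n/x*^2 = −13^2/(22n). Laplace's method (interior maximum) gives
  I(n) ~ e^(f(x*)) · sqrt(2π / |f''(x*)|)
        = exp(22n ln(22n/13) − 22n) · sqrt(2π · 22n / 13^2)
        = (22n/13)^(22n) e^(−22n) · sqrt(2π·22n) / 13
        = (sqrt(2π·22n) / 13) · (22n/(13e))^(22n).
This matches Γ(22n+1)/13^(22n+1) with Stirling applied to Γ.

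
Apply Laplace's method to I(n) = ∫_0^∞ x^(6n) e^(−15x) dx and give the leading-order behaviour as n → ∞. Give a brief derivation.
I(n) ~ (sqrt(2π·6n) / 15) · (6n/(15e))^(6n)

Write the integrand as exp(6n ln x − 15x) and set f(x) = 6n ln x − 15x. Then f'(x) = 6n/x − 15 = 0 at x* = 6n/15, and f''(x*) = −6n/x*^2 = −15^2/(6n). Laplace's method (interior maximum) gives
  I(n) ~ e^(f(x*)) · sqrt(2π / |f''(x*)|)
        = exp(6n ln(6n/15) − 6n) · sqrt(2π · 6n / 15^2)
        = (6n/15)^(6n) e^(−6n) · sqrt(2π·6n) / 15
        = (sqrt(2π·6n) / 15) · (6n/(15e))^(6n).
This matches Γ(6n+1)/15^(6n+1) with Stirling applied to Γ.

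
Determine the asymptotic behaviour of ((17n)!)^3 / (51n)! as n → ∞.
((17n)!)^3/(51n)! ~ ((2π·17n)^(2/2) / sqrt(3)) · 3^(−3·17n)  →  0

Write N = 17n. Stirling: N! ~ sqrt(2π N)(N/e)^N and (3N)! ~ sqrt(2π·3N)·(3N/e)^(3N).
  (N!)^3/(3N)! ~ (2π N)^(3/2) (N/e)^(3N) / [sqrt(2π·3N) (3N/e)^(3N)]
     = (2π N)^(3/2) / sqrt(2π·3N) · (N/(3N))^(3N)
     = (2π N)^((3−1)/2) / sqrt(3) · 3^(−3N).
Since 3^3 > 1, the factor 3^(−3N) decays exponentially, so the ratio → 0. Substituting N = 17n gives the stated form.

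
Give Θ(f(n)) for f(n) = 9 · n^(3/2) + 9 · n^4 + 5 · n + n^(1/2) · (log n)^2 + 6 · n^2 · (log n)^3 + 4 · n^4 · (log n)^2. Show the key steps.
f(n) ∈ Θ(n^4 · (log n)^2)

Compare the terms by growth order. For large n, n^a · (log n)^b dominates n^a' · (log n)^b' iff a > a', or (a = a' and b > b'). Ranking the 6 terms shows the dominant one is 4 · n^4 · (log n)^2. Hence f(n) ∈ Θ(n^4 · (log n)^2).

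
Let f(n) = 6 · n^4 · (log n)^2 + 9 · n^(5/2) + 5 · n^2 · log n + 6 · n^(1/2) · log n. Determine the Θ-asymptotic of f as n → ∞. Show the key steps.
f(n) ∈ Θ(n^4 · (log n)^2)

Compare the terms by growth order. For large n, n^a · (log n)^b dominates n^a' · (log n)^b' iff a > a', or (a = a' and b > b'). Ranking the 4 terms shows the dominant one is 6 · n^4 · (log n)^2. Hence f(n) ∈ Θ(n^4 · (log n)^2).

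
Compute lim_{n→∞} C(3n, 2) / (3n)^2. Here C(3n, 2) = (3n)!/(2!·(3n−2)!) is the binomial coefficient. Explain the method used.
lim = 1/2! = 1/2

With N = 3n → ∞: C(N, 2) / N^2 = [N(N−1)…(N−1)] / (2! · N^2) = (1/2!) · 1 · (1 − 1/(3n)). Each factor → 1 as N → ∞, so the limit is 1/2! = 1/2.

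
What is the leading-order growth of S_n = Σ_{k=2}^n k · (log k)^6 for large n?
S_n ~ n^2 · (log n)^6 / 2

By integral comparison, S_n = ∫_1^n x · (log x)^6 dx + O(n · (log n)^6). For the integral, the leading term of ∫_1^n x^1 (log x)^6 dx is n^2/2 · (log n)^6 (by repeated integration by parts; each step lowers the log-exponent and produces a relatively O(1/log n) correction). Hence S_n ~ n^2 · (log n)^6 / 2.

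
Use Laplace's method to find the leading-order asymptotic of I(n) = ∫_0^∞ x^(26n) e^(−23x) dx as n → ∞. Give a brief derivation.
I(n) ~ (sqrt(2π·26n) / 23) · (26n/(23e))^(26n)

Write the integrand as exp(26n ln x − 23x) and set f(x) = 26n ln x − 23x. Then f'(x) = 26n/x − 23 = 0 at x* = 26n/23, and f''(x*) = −26n/x*^2 = −23^2/(26n). Laplace's method (interior maximum) gives
  I(n) ~ e^(f(x*)) · sqrt(2π / |f''(x*)|)
        = exp(26n ln(26n/23) − 26n) · sqrt(2π · 26n / 23^2)
        = (26n/23)^(26n) e^(−26n) · sqrt(2π·26n) / 23
        = (sqrt(2π·26n) / 23) · (26n/(23e))^(26n).
This matches Γ(26n+1)/23^(26n+1) with Stirling applied to Γ.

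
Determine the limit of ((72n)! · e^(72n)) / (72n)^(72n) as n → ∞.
lim = ∞

Stirling: (72n)! ~ sqrt(2π·72n) · (72n/e)^(72n). Hence
  (72n)! · e^(72n) / (72n)^(72n) ~ sqrt(2π·72n) = sqrt(2π·72) · sqrt(n) → ∞.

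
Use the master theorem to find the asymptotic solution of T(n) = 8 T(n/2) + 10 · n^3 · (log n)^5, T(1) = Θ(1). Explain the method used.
T(n) = Θ(n^3 · (log n)^6)

Here log_2 8 = 3 and f(n) = 10 · n^3 · (log n)^5 = Θ(n^(log_2 8) · (log n)^5). This is the extended Case 2 of the master theorem (f matches the critical exponent up to log factors), giving T(n) = Θ(n^(log_2 8) · (log n)^(5+1)) = Θ(n^3 · (log n)^6).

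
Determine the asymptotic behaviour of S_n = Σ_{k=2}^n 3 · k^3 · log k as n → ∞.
S_n ~ 3 · n^4 log n / 4 − 3 · n^4 / 16

By integral comparison, S_n = ∫_1^n 3 · x^3 · log x dx + O(n^3 · log n). For the integral, ∫ x^3 log x dx = n^4 log n / 4 − n^4/16 (integration by parts). Hence S_n ~ 3 · n^4 log n / 4 − 3 · n^4 / 16.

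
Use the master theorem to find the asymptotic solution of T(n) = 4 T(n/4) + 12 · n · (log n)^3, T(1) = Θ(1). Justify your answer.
T(n) = Θ(n · (log n)^4)

Here log_4 4 = 1 and f(n) = 12 · n · (log n)^3 = Θ(n^(log_4 4) · (log n)^3). This is the extended Case 2 of the master theorem (f matches the critical exponent up to log factors), giving T(n) = Θ(n^(log_4 4) · (log n)^(3+1)) = Θ(n · (log n)^4).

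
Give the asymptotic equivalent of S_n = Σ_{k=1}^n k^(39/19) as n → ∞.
S_n ~ (19/58) · n^(58/19)

Integral comparison: Σ_{k=1}^n k^(39/19) = ∫_0^n x^(39/19) dx + O(n^(39/19)). The integral is n^(1 + 39/19) / (1 + 39/19) = n^((39+19)/19) / ((39+19)/19) = (19/58) · n^(58/19).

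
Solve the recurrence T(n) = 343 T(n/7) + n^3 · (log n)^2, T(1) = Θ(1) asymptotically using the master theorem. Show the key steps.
T(n) = Θ(n^3 · (log n)^3)

Here log_7 343 = 3 and f(n) = n^3 · (log n)^2 = Θ(n^(log_7 343) · (log n)^2). This is the extended Case 2 of the master theorem (f matches the critical exponent up to log factors), giving T(n) = Θ(n^(log_7 343) · (log n)^(2+1)) = Θ(n^3 · (log n)^3).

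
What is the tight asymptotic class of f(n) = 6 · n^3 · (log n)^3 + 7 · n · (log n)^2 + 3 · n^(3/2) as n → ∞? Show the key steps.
f(n) ∈ Θ(n^3 · (log n)^3)

Compare the terms by growth order. For large n, n^a · (log n)^b dominates n^a' · (log n)^b' iff a > a', or (a = a' and b > b'). Ranking the 3 terms shows the dominant one is 6 · n^3 · (log n)^3. Hence f(n) ∈ Θ(n^3 · (log n)^3).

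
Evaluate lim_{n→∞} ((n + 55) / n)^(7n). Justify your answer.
lim = e^385

Rewrite as (1 + 55/n)^(7n). By the standard limit (1 + x/n)^n → e^x, we have (1 + 55/n)^n → e^55, and raising to the 7th power gives e^385.
More precisely, ln[(1 + 55/n)^(7n)] = 7n · ln(1 + 55/n) = 7n · (55/n + O(1/n^2)) = 385 + O(1/n) → 385.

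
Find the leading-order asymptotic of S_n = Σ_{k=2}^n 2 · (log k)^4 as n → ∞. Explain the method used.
S_n ~ 2 · n · (log n)^4

By integral comparison, S_n = ∫_1^n 2 · (log x)^4 dx + O((log n)^4). For the integral, the leading term of ∫_1^n (log x)^4 dx is n · (log n)^4 (by repeated integration by parts; each step lowers the log-exponent and produces a relatively O(1/log n) correction). Hence S_n ~ 2 · n · (log n)^4.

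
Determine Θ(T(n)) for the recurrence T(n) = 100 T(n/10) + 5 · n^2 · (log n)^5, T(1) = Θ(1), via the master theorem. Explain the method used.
T(n) = Θ(n^2 · (log n)^6)

Here log_10 100 = 2 and f(n) = 5 · n^2 · (log n)^5 = Θ(n^(log_10 100) · (log n)^5). This is the extended Case 2 of the master theorem (f matches the critical exponent up to log factors), giving T(n) = Θ(n^(log_10 100) · (log n)^(5+1)) = Θ(n^2 · (log n)^6).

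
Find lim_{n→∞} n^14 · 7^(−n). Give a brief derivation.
lim = 0

Exponentials with base > 1 dominate every fixed polynomial: for any fixed c, n^c / 7^n → 0 as n → ∞ (e.g. by the ratio test, or by writing 7^n = e^(n ln 7) and noting e^(n ln 7) / n^c → ∞). Hence n^14 · 7^(−n) = n^14 / 7^n → 0.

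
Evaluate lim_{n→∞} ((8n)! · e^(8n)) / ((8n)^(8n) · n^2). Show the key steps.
lim = 0

Stirling: (8n)! ~ sqrt(2π·8n) · (8n/e)^(8n). Hence
  (8n)! · e^(8n) / (8n)^(8n) ~ sqrt(2π·8n).
Dividing by n^2: sqrt(2π·8n) / n^2 = sqrt(2π·8) · n^((1−4)/2), so the expression behaves like sqrt(2π·8) · n^((1−4)/2) → 0.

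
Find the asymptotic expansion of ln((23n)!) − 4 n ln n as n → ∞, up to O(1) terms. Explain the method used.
ln((23n)!) − 4 n ln n = 19 n ln n + 23(ln 23 − 1) n + (1/2) ln(2π·23n) + O(1/n)

Stirling: ln((23n)!) = 23n ln(23n) − 23n + (1/2) ln(2π·23n) + O(1/n).
Expand 23n ln(23n) = 23n (ln n + ln 23) = 23n ln n + 23n ln 23.
Subtract 4n ln n: leading term is (23 − 4) n ln n = 19 n ln n. The next term is 23n ln 23 − 23n = 23(ln 23 − 1) n. Then the (1/2) ln(2π·23n) correction.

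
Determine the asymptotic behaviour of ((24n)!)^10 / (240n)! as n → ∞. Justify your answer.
((24n)!)^10/(240n)! ~ ((2π·24n)^(9/2) / sqrt(10)) · 10^(−10·24n)  →  0

Write N = 24n. Stirling: N! ~ sqrt(2π N)(N/e)^N and (10N)! ~ sqrt(2π·10N)·(10N/e)^(10N).
  (N!)^10/(10N)! ~ (2π N)^(10/2) (N/e)^(10N) / [sqrt(2π·10N) (10N/e)^(10N)]
     = (2π N)^(10/2) / sqrt(2π·10N) · (N/(10N))^(10N)
     = (2π N)^((10−1)/2) / sqrt(10) · 10^(−10N).
Since 10^10 > 1, the factor 10^(−10N) decays exponentially, so the ratio → 0. Substituting N = 24n gives the stated form.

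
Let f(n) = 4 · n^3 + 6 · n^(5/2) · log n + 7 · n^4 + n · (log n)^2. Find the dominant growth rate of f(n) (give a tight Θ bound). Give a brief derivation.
f(n) ∈ Θ(n^4)

Compare the terms by growth order. For large n, n^a · (log n)^b dominates n^a' · (log n)^b' iff a > a', or (a = a' and b > b'). Ranking the 4 terms shows the dominant one is 7 · n^4. Hence f(n) ∈ Θ(n^4).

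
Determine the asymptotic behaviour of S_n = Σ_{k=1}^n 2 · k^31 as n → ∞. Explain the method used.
S_n ~ n^32 / 16

By integral comparison (Euler-Maclaurin), Σ_{k=1}^n 2 · k^31 = 2 · ∫_0^n x^31 dx + O(n^31) = 2 · n^32/32 = n^32 / 16 + O(n^31). (Equivalently, Faulhaber's formula gives the same leading term.)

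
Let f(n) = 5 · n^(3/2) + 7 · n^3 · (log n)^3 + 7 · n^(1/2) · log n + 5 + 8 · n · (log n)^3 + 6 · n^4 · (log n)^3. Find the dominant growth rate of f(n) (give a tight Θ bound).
f(n) ∈ Θ(n^4 · (log n)^3)

Compare the terms by growth order. For large n, n^a · (log n)^b dominates n^a' · (log n)^b' iff a > a', or (a = a' and b > b'). Ranking the 6 terms shows the dominant one is 6 · n^4 · (log n)^3. Hence f(n) ∈ Θ(n^4 · (log n)^3).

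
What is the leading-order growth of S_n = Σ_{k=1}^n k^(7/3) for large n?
S_n ~ (3/10) · n^(10/3)

Integral comparison: Σ_{k=1}^n k^(7/3) = ∫_0^n x^(7/3) dx + O(n^(7/3)). The integral is n^(1 + 7/3) / (1 + 7/3) = n^((7+3)/3) / ((7+3)/3) = (3/10) · n^(10/3).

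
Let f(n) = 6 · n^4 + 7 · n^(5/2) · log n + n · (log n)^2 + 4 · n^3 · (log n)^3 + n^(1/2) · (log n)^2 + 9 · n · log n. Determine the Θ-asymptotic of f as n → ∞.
f(n) ∈ Θ(n^4)

Compare the terms by growth order. For large n, n^a · (log n)^b dominates n^a' · (log n)^b' iff a > a', or (a = a' and b > b'). Ranking the 6 terms shows the dominant one is 6 · n^4. Hence f(n) ∈ Θ(n^4).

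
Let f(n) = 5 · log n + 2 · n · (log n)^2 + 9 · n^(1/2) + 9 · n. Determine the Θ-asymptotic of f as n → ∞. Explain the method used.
f(n) ∈ Θ(n · (log n)^2)

Compare the terms by growth order. For large n, n^a · (log n)^b dominates n^a' · (log n)^b' iff a > a', or (a = a' and b > b'). Ranking the 4 terms shows the dominant one is 2 · n · (log n)^2. Hence f(n) ∈ Θ(n · (log n)^2).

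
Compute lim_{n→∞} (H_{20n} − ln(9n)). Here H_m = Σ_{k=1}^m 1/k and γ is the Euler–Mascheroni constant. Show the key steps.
lim = ln(20/9) + γ

By Euler-Maclaurin, H_m = ln m + γ + O(1/m). So
  H_{20n} − ln(9n) = ln(20n) + γ − ln(9n) + O(1/n)
                       = ln(20/9) + γ + O(1/n).
Hence the limit is ln(20/9) + γ.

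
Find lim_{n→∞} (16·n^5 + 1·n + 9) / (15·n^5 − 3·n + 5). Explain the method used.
lim = 16/15

For large n the leading n^5 terms dominate both numerator and denominator. Dividing top and bottom by n^5, every other term tends to 0, leaving 16/15.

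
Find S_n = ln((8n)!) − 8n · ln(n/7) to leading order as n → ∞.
S_n ~ 8n · (ln 56 − 1) + O(ln n)

Stirling: ln((8n)!) = 8n ln(8n) − 8n + O(ln n).
  S_n = 8n ln(8n) − 8n − 8n ln(n/7) + O(ln n)
      = 8n ln(8n) − 8n ln n + 8n ln 7 − 8n + O(ln n)
      = 8n ln 8 + 8n ln 7 − 8n + O(ln n)
      = 8n (ln 56 − 1) + O(ln n).
Numerically ln(56) − 1 ≈ 3.0254.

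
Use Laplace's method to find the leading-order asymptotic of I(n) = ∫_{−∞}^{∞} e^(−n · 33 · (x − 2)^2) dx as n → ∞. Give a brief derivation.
I(n) = sqrt(π/(33n))

Here φ(x) = 33 · (x − 2)^2 has its unique minimum at x* = 2 with φ(x*) = 0 and φ''(x*) = 66. Laplace's method gives
  I(n) ~ e^(−n φ(x*)) · sqrt(2π / (n · φ''(x*))) = sqrt(2π / (66n)) = sqrt(π/(33n)).
This is exact: substituting u = (x − 2)·sqrt(33n) gives I(n) = (1/sqrt(33n)) ∫_{−∞}^{∞} e^(−u^2) du = sqrt(π/(33n)).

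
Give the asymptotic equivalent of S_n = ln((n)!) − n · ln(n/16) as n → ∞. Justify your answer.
S_n ~ n · (ln 16 − 1) + O(ln n)

Stirling: ln((n)!) = n ln(n) − n + O(ln n).
  S_n = n ln(n) − n − n ln(n/16) + O(ln n)
      = n ln(n) − n ln n + n ln 16 − n + O(ln n)
      = n ln 16 − n + O(ln n)
      = n (ln 16 − 1) + O(ln n).
Numerically ln(16) − 1 ≈ 1.7726.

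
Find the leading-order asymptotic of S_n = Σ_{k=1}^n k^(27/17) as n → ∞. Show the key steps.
S_n ~ (17/44) · n^(44/17)

Integral comparison: Σ_{k=1}^n k^(27/17) = ∫_0^n x^(27/17) dx + O(n^(27/17)). The integral is n^(1 + 27/17) / (1 + 27/17) = n^((27+17)/17) / ((27+17)/17) = (17/44) · n^(44/17).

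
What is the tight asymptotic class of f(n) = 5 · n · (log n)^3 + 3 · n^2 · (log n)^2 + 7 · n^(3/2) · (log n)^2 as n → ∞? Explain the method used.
f(n) ∈ Θ(n^2 · (log n)^2)

Compare the terms by growth order. For large n, n^a · (log n)^b dominates n^a' · (log n)^b' iff a > a', or (a = a' and b > b'). Ranking the 3 terms shows the dominant one is 3 · n^2 · (log n)^2. Hence f(n) ∈ Θ(n^2 · (log n)^2).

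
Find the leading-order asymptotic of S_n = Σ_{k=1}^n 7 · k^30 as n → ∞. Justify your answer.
S_n ~ 7 · n^31 / 31

By integral comparison (Euler-Maclaurin), Σ_{k=1}^n 7 · k^30 = 7 · ∫_0^n x^30 dx + O(n^30) = 7 · n^31/31 + O(n^30). (Equivalently, Faulhaber's formula gives the same leading term.)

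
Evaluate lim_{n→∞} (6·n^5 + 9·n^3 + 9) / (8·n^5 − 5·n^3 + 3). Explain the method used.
lim = 6/8 = 3/4

For large n the leading n^5 terms dominate both numerator and denominator. Dividing top and bottom by n^5, every other term tends to 0, leaving 6/8 = 3/4.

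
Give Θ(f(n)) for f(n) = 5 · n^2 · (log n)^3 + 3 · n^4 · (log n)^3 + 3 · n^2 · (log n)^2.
f(n) ∈ Θ(n^4 · (log n)^3)

Compare the terms by growth order. For large n, n^a · (log n)^b dominates n^a' · (log n)^b' iff a > a', or (a = a' and b > b'). Ranking the 3 terms shows the dominant one is 3 · n^4 · (log n)^3. Hence f(n) ∈ Θ(n^4 · (log n)^3).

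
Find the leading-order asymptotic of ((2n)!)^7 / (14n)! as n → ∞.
((2n)!)^7/(14n)! ~ ((2π·2n)^(6/2) / sqrt(7)) · 7^(−7·2n)  →  0

Write N = 2n. Stirling: N! ~ sqrt(2π N)(N/e)^N and (7N)! ~ sqrt(2π·7N)·(7N/e)^(7N).
  (N!)^7/(7N)! ~ (2π N)^(7/2) (N/e)^(7N) / [sqrt(2π·7N) (7N/e)^(7N)]
     = (2π N)^(7/2) / sqrt(2π·7N) · (N/(7N))^(7N)
     = (2π N)^((7−1)/2) / sqrt(7) · 7^(−7N).
Since 7^7 > 1, the factor 7^(−7N) decays exponentially, so the ratio → 0. Substituting N = 2n gives the stated form.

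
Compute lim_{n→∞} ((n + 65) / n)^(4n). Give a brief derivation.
lim = e^260

Rewrite as (1 + 65/n)^(4n). By the standard limit (1 + x/n)^n → e^x, we have (1 + 65/n)^n → e^65, and raising to the 4th power gives e^260.
More precisely, ln[(1 + 65/n)^(4n)] = 4n · ln(1 + 65/n) = 4n · (65/n + O(1/n^2)) = 260 + O(1/n) → 260.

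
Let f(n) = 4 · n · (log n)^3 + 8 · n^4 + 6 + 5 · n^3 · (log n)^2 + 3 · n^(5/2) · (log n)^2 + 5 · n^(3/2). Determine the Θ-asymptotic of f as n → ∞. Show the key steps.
f(n) ∈ Θ(n^4)

Compare the terms by growth order. For large n, n^a · (log n)^b dominates n^a' · (log n)^b' iff a > a', or (a = a' and b > b'). Ranking the 6 terms shows the dominant one is 8 · n^4. Hence f(n) ∈ Θ(n^4).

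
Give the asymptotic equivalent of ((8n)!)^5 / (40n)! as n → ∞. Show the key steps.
((8n)!)^5/(40n)! ~ ((2π·8n)^(4/2) / sqrt(5)) · 5^(−5·8n)  →  0

Write N = 8n. Stirling: N! ~ sqrt(2π N)(N/e)^N and (5N)! ~ sqrt(2π·5N)·(5N/e)^(5N).
  (N!)^5/(5N)! ~ (2π N)^(5/2) (N/e)^(5N) / [sqrt(2π·5N) (5N/e)^(5N)]
     = (2π N)^(5/2) / sqrt(2π·5N) · (N/(5N))^(5N)
     = (2π N)^((5−1)/2) / sqrt(5) · 5^(−5N).
Since 5^5 > 1, the factor 5^(−5N) decays exponentially, so the ratio → 0. Substituting N = 8n gives the stated form.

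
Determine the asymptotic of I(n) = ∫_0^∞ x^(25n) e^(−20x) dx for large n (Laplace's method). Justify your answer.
I(n) ~ (sqrt(2π·25n) / 20) · (25n/(20e))^(25n)

Write the integrand as exp(25n ln x − 20x) and set f(x) = 25n ln x − 20x. Then f'(x) = 25n/x − 20 = 0 at x* = 25n/20, and f''(x*) = −25n/x*^2 = −20^2/(25n). Laplace's method (interior maximum) gives
  I(n) ~ e^(f(x*)) · sqrt(2π / |f''(x*)|)
        = exp(25n ln(25n/20) − 25n) · sqrt(2π · 25n / 20^2)
        = (25n/20)^(25n) e^(−25n) · sqrt(2π·25n) / 20
        = (sqrt(2π·25n) / 20) · (25n/(20e))^(25n).
This matches Γ(25n+1)/20^(25n+1) with Stirling applied to Γ.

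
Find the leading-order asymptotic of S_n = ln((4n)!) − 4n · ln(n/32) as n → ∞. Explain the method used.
S_n ~ 4n · (ln 128 − 1) + O(ln n)

Stirling: ln((4n)!) = 4n ln(4n) − 4n + O(ln n).
  S_n = 4n ln(4n) − 4n − 4n ln(n/32) + O(ln n)
      = 4n ln(4n) − 4n ln n + 4n ln 32 − 4n + O(ln n)
      = 4n ln 4 + 4n ln 32 − 4n + O(ln n)
      = 4n (ln 128 − 1) + O(ln n).
Numerically ln(128) − 1 ≈ 3.8520.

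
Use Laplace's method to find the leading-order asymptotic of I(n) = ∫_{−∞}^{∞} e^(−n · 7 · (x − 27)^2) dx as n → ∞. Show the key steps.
I(n) = sqrt(π/(7n))

Here φ(x) = 7 · (x − 27)^2 has its unique minimum at x* = 27 with φ(x*) = 0 and φ''(x*) = 14. Laplace's method gives
  I(n) ~ e^(−n φ(x*)) · sqrt(2π / (n · φ''(x*))) = sqrt(2π / (14n)) = sqrt(π/(7n)).
This is exact: substituting u = (x − 27)·sqrt(7n) gives I(n) = (1/sqrt(7n)) ∫_{−∞}^{∞} e^(−u^2) du = sqrt(π/(7n)).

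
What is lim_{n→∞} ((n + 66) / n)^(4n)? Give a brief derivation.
lim = e^264

Rewrite as (1 + 66/n)^(4n). By the standard limit (1 + x/n)^n → e^x, we have (1 + 66/n)^n → e^66, and raising to the 4th power gives e^264.
More precisely, ln[(1 + 66/n)^(4n)] = 4n · ln(1 + 66/n) = 4n · (66/n + O(1/n^2)) = 264 + O(1/n) → 264.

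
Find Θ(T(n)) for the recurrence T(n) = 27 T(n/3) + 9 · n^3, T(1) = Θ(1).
T(n) = Θ(n^3 log n)

log_3 27 = 3, and f(n) = 9 · n^3 = Θ(n^(log_3 27)). This is Case 2 of the master theorem: T(n) = Θ(f(n) · log n) = Θ(n^3 log n).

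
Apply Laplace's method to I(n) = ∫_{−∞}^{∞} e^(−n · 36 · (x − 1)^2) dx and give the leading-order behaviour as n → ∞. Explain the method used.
I(n) = sqrt(π/(36n))

Here φ(x) = 36 · (x − 1)^2 has its unique minimum at x* = 1 with φ(x*) = 0 and φ''(x*) = 72. Laplace's method gives
  I(n) ~ e^(−n φ(x*)) · sqrt(2π / (n · φ''(x*))) = sqrt(2π / (72n)) = sqrt(π/(36n)).
This is exact: substituting u = (x − 1)·sqrt(36n) gives I(n) = (1/sqrt(36n)) ∫_{−∞}^{∞} e^(−u^2) du = sqrt(π/(36n)).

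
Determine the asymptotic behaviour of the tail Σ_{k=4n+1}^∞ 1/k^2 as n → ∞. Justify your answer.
Σ_{k>4n} 1/k^2 ~ 1/(1 · (4n))

Compare to the integral: ∫_{4n}^∞ x^(−2) dx = [−x^(−1)/1]_{4n}^∞ = 1/((2−1)·(4n)). Euler-Maclaurin then gives
  Σ_{k>4n} 1/k^2 = ∫_{4n}^∞ dx/x^2 − 1/(2·(4n)^2) + O(1/(4n)^3).
(Equivalently this is ζ(2) − Σ_{k≤4n} 1/k^2.)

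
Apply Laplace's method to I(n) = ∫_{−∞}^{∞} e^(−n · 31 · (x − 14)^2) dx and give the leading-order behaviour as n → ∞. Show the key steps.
I(n) = sqrt(π/(31n))

Here φ(x) = 31 · (x − 14)^2 has its unique minimum at x* = 14 with φ(x*) = 0 and φ''(x*) = 62. Laplace's method gives
  I(n) ~ e^(−n φ(x*)) · sqrt(2π / (n · φ''(x*))) = sqrt(2π / (62n)) = sqrt(π/(31n)).
This is exact: substituting u = (x − 14)·sqrt(31n) gives I(n) = (1/sqrt(31n)) ∫_{−∞}^{∞} e^(−u^2) du = sqrt(π/(31n)).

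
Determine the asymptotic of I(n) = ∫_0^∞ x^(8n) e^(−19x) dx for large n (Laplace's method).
I(n) ~ (sqrt(2π·8n) / 19) · (8n/(19e))^(8n)

Write the integrand as exp(8n ln x − 19x) and set f(x) = 8n ln x − 19x. Then f'(x) = 8n/x − 19 = 0 at x* = 8n/19, and f''(x*) = −8n/x*^2 = −19^2/(8n). Laplace's method (interior maximum) gives
  I(n) ~ e^(f(x*)) · sqrt(2π / |f''(x*)|)
        = exp(8n ln(8n/19) − 8n) · sqrt(2π · 8n / 19^2)
        = (8n/19)^(8n) e^(−8n) · sqrt(2π·8n) / 19
        = (sqrt(2π·8n) / 19) · (8n/(19e))^(8n).
This matches Γ(8n+1)/19^(8n+1) with Stirling applied to Γ.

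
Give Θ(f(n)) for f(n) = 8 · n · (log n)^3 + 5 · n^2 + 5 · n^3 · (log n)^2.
f(n) ∈ Θ(n^3 · (log n)^2)

Compare the terms by growth order. For large n, n^a · (log n)^b dominates n^a' · (log n)^b' iff a > a', or (a = a' and b > b'). Ranking the 3 terms shows the dominant one is 5 · n^3 · (log n)^2. Hence f(n) ∈ Θ(n^3 · (log n)^2).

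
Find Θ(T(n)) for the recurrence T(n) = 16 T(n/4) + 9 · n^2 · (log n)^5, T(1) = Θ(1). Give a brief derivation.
T(n) = Θ(n^2 · (log n)^6)

Here log_4 16 = 2 and f(n) = 9 · n^2 · (log n)^5 = Θ(n^(log_4 16) · (log n)^5). This is the extended Case 2 of the master theorem (f matches the critical exponent up to log factors), giving T(n) = Θ(n^(log_4 16) · (log n)^(5+1)) = Θ(n^2 · (log n)^6).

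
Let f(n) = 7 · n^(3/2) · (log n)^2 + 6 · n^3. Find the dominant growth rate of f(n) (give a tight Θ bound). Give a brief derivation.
f(n) ∈ Θ(n^3)

Compare the terms by growth order. For large n, n^a · (log n)^b dominates n^a' · (log n)^b' iff a > a', or (a = a' and b > b'). Ranking the 2 terms shows the dominant one is 6 · n^3. Hence f(n) ∈ Θ(n^3).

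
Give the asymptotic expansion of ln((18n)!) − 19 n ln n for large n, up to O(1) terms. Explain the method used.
ln((18n)!) − 19 n ln n = −n ln n + 18(ln 18 − 1) n + (1/2) ln(2π·18n) + O(1/n)

Stirling: ln((18n)!) = 18n ln(18n) − 18n + (1/2) ln(2π·18n) + O(1/n).
Expand 18n ln(18n) = 18n (ln n + ln 18) = 18n ln n + 18n ln 18.
Subtract 19n ln n: leading term is (18 − 19) n ln n = −n ln n. The next term is 18n ln 18 − 18n = 18(ln 18 − 1) n. Then the (1/2) ln(2π·18n) correction.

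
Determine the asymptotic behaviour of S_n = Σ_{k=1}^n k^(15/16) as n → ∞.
S_n ~ (16/31) · n^(31/16)

Integral comparison: Σ_{k=1}^n k^(15/16) = ∫_0^n x^(15/16) dx + O(n^(15/16)). The integral is n^(1 + 15/16) / (1 + 15/16) = n^((15+16)/16) / ((15+16)/16) = (16/31) · n^(31/16).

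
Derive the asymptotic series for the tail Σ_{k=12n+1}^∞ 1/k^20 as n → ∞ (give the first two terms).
Σ_{k>12n} 1/k^20 = 1/(19 · (12n)^19) − 1/(2 · (12n)^20) + O(1/(12n)^21)

Compare to the integral: ∫_{12n}^∞ x^(−20) dx = [−x^(−19)/19]_{12n}^∞ = 1/((20−1)·(12n)^19). The Euler-Maclaurin correction adds −f(12n)/2 = −1/(2·(12n)^20). Euler-Maclaurin then gives
  Σ_{k>12n} 1/k^20 = ∫_{12n}^∞ dx/x^20 − 1/(2·(12n)^20) + O(1/(12n)^21).
(Equivalently this is ζ(20) − Σ_{k≤12n} 1/k^20.)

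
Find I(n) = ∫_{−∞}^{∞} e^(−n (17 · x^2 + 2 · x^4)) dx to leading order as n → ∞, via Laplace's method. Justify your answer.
I(n) ~ sqrt(π/(17n))

φ(x) = 17 · x^2 + 2 · x^4 has its unique global minimum at x* = 0 (since φ'(x) = 34x + 8x^3 = 0 only at x = 0 for real x with both coefficients positive, and φ → ∞ as |x| → ∞). At x* = 0, φ(0) = 0 and φ''(0) = 34. Laplace's method then gives
  I(n) ~ sqrt(2π / (n · φ''(0))) · e^(−n φ(0)) = sqrt(2π / (34n)) = sqrt(π/(17n)).
The 2 · x^4 term contributes only at subleading order (an O(1/n) relative correction).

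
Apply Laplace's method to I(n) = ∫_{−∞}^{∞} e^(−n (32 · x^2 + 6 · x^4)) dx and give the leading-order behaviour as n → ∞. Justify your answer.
I(n) ~ sqrt(π/(32n))

φ(x) = 32 · x^2 + 6 · x^4 has its unique global minimum at x* = 0 (since φ'(x) = 64x + 24x^3 = 0 only at x = 0 for real x with both coefficients positive, and φ → ∞ as |x| → ∞). At x* = 0, φ(0) = 0 and φ''(0) = 64. Laplace's method then gives
  I(n) ~ sqrt(2π / (n · φ''(0))) · e^(−n φ(0)) = sqrt(2π / (64n)) = sqrt(π/(32n)).
The 6 · x^4 term contributes only at subleading order (an O(1/n) relative correction).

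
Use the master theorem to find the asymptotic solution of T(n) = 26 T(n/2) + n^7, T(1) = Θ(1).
T(n) = Θ(n^7)

log_2 26 ≈ 4.700. f(n) = n^7 dominates n^(log_2 26) since 7 > 4.700, and the regularity condition a·f(n/b) = 26·(n/2)^7 = (26/128)·n^7 ≤ c·f(n) holds with c = 26/128 ≈ 0.203 < 1. So this is Case 3: T(n) = Θ(f(n)) = Θ(n^7).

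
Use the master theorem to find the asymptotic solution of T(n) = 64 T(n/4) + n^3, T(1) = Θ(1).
T(n) = Θ(n^3 log n)

log_4 64 = 3, and f(n) = n^3 = Θ(n^(log_4 64)). This is Case 2 of the master theorem: T(n) = Θ(f(n) · log n) = Θ(n^3 log n).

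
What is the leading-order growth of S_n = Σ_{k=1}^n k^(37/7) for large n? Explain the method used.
S_n ~ (7/44) · n^(44/7)

Integral comparison: Σ_{k=1}^n k^(37/7) = ∫_0^n x^(37/7) dx + O(n^(37/7)). The integral is n^(1 + 37/7) / (1 + 37/7) = n^((37+7)/7) / ((37+7)/7) = (7/44) · n^(44/7).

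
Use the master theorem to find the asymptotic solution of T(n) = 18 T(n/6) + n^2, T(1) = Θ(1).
T(n) = Θ(n^2)

log_6 18 ≈ 1.613. f(n) = n^2 dominates n^(log_6 18) since 2 > 1.613, and the regularity condition a·f(n/b) = 18·(n/6)^2 = (18/36)·n^2 ≤ c·f(n) holds with c = 18/36 ≈ 0.5 < 1. So this is Case 3: T(n) = Θ(f(n)) = Θ(n^2).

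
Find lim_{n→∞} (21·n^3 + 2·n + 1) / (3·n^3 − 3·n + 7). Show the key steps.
lim = 21/3 = 7

For large n the leading n^3 terms dominate both numerator and denominator. Dividing top and bottom by n^3, every other term tends to 0, leaving 21/3 = 7.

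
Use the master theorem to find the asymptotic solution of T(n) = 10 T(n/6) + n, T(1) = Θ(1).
T(n) = Θ(n^(log_6 10))

Master theorem: compare f(n) = n to n^(log_6 10) where log_6 10 ≈ 1.285. Since 1 < log_6 10, we have f(n) = O(n^(log_6 10 − ε)) for some ε > 0 — Case 1. Hence T(n) = Θ(n^(log_6 10)).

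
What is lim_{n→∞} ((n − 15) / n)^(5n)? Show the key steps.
lim = e^(−75)

Rewrite as (1 − 15/n)^(5n). By the standard limit (1 + x/n)^n → e^x, we have (1 − 15/n)^n → e^(−15), and raising to the 5th power gives e^(−75).
More precisely, ln[(1 − 15/n)^(5n)] = 5n · ln(1 − 15/n) = 5n · (-15/n + O(1/n^2)) = -75 + O(1/n) → -75.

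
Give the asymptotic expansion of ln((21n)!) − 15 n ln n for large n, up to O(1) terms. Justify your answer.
ln((21n)!) − 15 n ln n = 6 n ln n + 21(ln 21 − 1) n + (1/2) ln(2π·21n) + O(1/n)

Stirling: ln((21n)!) = 21n ln(21n) − 21n + (1/2) ln(2π·21n) + O(1/n).
Expand 21n ln(21n) = 21n (ln n + ln 21) = 21n ln n + 21n ln 21.
Subtract 15n ln n: leading term is (21 − 15) n ln n = 6 n ln n. The next term is 21n ln 21 − 21n = 21(ln 21 − 1) n. Then the (1/2) ln(2π·21n) correction.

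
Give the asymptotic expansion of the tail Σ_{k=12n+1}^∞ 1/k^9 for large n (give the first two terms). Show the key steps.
Σ_{k>12n} 1/k^9 = 1/(8 · (12n)^8) − 1/(2 · (12n)^9) + O(1/(12n)^10)

Compare to the integral: ∫_{12n}^∞ x^(−9) dx = [−x^(−8)/8]_{12n}^∞ = 1/((9−1)·(12n)^8). The Euler-Maclaurin correction adds −f(12n)/2 = −1/(2·(12n)^9). Euler-Maclaurin then gives
  Σ_{k>12n} 1/k^9 = ∫_{12n}^∞ dx/x^9 − 1/(2·(12n)^9) + O(1/(12n)^10).
(Equivalently this is ζ(9) − Σ_{k≤12n} 1/k^9.)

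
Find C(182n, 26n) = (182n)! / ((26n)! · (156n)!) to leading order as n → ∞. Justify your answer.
C(182n, 26n) ~ (823543/46656)^(26n) · sqrt(7/(12π·26n))

Write N = 26n. Apply Stirling to each factorial:
  (7N)! ~ sqrt(2π·7N) · (7N/e)^(7N),
  N! ~ sqrt(2π N) · (N/e)^N,
  (6N)! ~ sqrt(2π·6N) · (6N/e)^(6N).
The exponential factors combine to (7N)^(7N) / (N^N · (6N)^(6N)) = 7^(7N)/6^(6N) = (7^7/6^6)^N = (823543/46656)^N.
The square-root prefactors combine to sqrt(2π·7N) / (sqrt(2π N)·sqrt(2π·6N)) = sqrt(7 / (2π·6·N)) = sqrt(7/(12π·26n)).
Substituting N = 26n: C(182n, 26n) ~ (823543/46656)^(26n) · sqrt(7/(12π·26n)).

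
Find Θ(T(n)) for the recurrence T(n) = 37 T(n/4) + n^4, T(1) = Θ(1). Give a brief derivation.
T(n) = Θ(n^4)

log_4 37 ≈ 2.605. f(n) = n^4 dominates n^(log_4 37) since 4 > 2.605, and the regularity condition a·f(n/b) = 37·(n/4)^4 = (37/256)·n^4 ≤ c·f(n) holds with c = 37/256 ≈ 0.145 < 1. So this is Case 3: T(n) = Θ(f(n)) = Θ(n^4).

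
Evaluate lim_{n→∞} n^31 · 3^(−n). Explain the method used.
lim = 0

Exponentials with base > 1 dominate every fixed polynomial: for any fixed c, n^c / 3^n → 0 as n → ∞ (e.g. by the ratio test, or by writing 3^n = e^(n ln 3) and noting e^(n ln 3) / n^c → ∞). Hence n^31 · 3^(−n) = n^31 / 3^n → 0.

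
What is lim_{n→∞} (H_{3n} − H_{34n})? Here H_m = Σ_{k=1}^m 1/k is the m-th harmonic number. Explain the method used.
lim = ln(3/34)

Euler-Maclaurin gives H_m = ln m + γ + 1/(2m) + O(1/m^2). The γ and O(1/m) terms cancel in the difference:
  H_{3n} − H_{34n} = ln(3n) − ln(34n) + O(1/n) = ln(3/34) + O(1/n).
Hence the limit is ln(3/34).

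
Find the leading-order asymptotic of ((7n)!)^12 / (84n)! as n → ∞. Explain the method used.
((7n)!)^12/(84n)! ~ ((2π·7n)^(11/2) / sqrt(12)) · 12^(−12·7n)  →  0

Write N = 7n. Stirling: N! ~ sqrt(2π N)(N/e)^N and (12N)! ~ sqrt(2π·12N)·(12N/e)^(12N).
  (N!)^12/(12N)! ~ (2π N)^(12/2) (N/e)^(12N) / [sqrt(2π·12N) (12N/e)^(12N)]
     = (2π N)^(12/2) / sqrt(2π·12N) · (N/(12N))^(12N)
     = (2π N)^((12−1)/2) / sqrt(12) · 12^(−12N).
Since 12^12 > 1, the factor 12^(−12N) decays exponentially, so the ratio → 0. Substituting N = 7n gives the stated form.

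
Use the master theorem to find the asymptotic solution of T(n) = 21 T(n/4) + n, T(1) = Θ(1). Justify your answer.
T(n) = Θ(n^(log_4 21))

Master theorem: compare f(n) = n to n^(log_4 21) where log_4 21 ≈ 2.196. Since 1 < log_4 21, we have f(n) = O(n^(log_4 21 − ε)) for some ε > 0 — Case 1. Hence T(n) = Θ(n^(log_4 21)).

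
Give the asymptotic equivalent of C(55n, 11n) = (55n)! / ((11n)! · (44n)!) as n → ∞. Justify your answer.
C(55n, 11n) ~ (3125/256)^(11n) · sqrt(5/(8π·11n))

Write N = 11n. Apply Stirling to each factorial:
  (5N)! ~ sqrt(2π·5N) · (5N/e)^(5N),
  N! ~ sqrt(2π N) · (N/e)^N,
  (4N)! ~ sqrt(2π·4N) · (4N/e)^(4N).
The exponential factors combine to (5N)^(5N) / (N^N · (4N)^(4N)) = 5^(5N)/4^(4N) = (5^5/4^4)^N = (3125/256)^N.
The square-root prefactors combine to sqrt(2π·5N) / (sqrt(2π N)·sqrt(2π·4N)) = sqrt(5 / (2π·4·N)) = sqrt(5/(8π·11n)).
Substituting N = 11n: C(55n, 11n) ~ (3125/256)^(11n) · sqrt(5/(8π·11n)).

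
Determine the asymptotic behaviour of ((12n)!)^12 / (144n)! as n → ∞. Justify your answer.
((12n)!)^12/(144n)! ~ ((2π·12n)^(11/2) / sqrt(12)) · 12^(−12·12n)  →  0

Write N = 12n. Stirling: N! ~ sqrt(2π N)(N/e)^N and (12N)! ~ sqrt(2π·12N)·(12N/e)^(12N).
  (N!)^12/(12N)! ~ (2π N)^(12/2) (N/e)^(12N) / [sqrt(2π·12N) (12N/e)^(12N)]
     = (2π N)^(12/2) / sqrt(2π·12N) · (N/(12N))^(12N)
     = (2π N)^((12−1)/2) / sqrt(12) · 12^(−12N).
Since 12^12 > 1, the factor 12^(−12N) decays exponentially, so the ratio → 0. Substituting N = 12n gives the stated form.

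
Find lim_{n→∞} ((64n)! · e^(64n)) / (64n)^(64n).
lim = ∞

Stirling: (64n)! ~ sqrt(2π·64n) · (64n/e)^(64n). Hence
  (64n)! · e^(64n) / (64n)^(64n) ~ sqrt(2π·64n) = sqrt(2π·64) · sqrt(n) → ∞.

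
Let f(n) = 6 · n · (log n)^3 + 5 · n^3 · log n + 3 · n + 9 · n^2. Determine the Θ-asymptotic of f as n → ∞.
f(n) ∈ Θ(n^3 · log n)

Compare the terms by growth order. For large n, n^a · (log n)^b dominates n^a' · (log n)^b' iff a > a', or (a = a' and b > b'). Ranking the 4 terms shows the dominant one is 5 · n^3 · log n. Hence f(n) ∈ Θ(n^3 · log n).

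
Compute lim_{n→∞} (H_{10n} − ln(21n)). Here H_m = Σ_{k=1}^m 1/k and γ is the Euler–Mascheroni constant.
lim = ln(10/21) + γ

By Euler-Maclaurin, H_m = ln m + γ + O(1/m). So
  H_{10n} − ln(21n) = ln(10n) + γ − ln(21n) + O(1/n)
                       = ln(10/21) + γ + O(1/n).
Hence the limit is ln(10/21) + γ.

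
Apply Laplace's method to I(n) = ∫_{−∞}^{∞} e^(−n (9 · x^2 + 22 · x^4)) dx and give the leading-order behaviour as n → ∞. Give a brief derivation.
I(n) ~ sqrt(π/(9n))

φ(x) = 9 · x^2 + 22 · x^4 has its unique global minimum at x* = 0 (since φ'(x) = 18x + 88x^3 = 0 only at x = 0 for real x with both coefficients positive, and φ → ∞ as |x| → ∞). At x* = 0, φ(0) = 0 and φ''(0) = 18. Laplace's method then gives
  I(n) ~ sqrt(2π / (n · φ''(0))) · e^(−n φ(0)) = sqrt(2π / (18n)) = sqrt(π/(9n)).
The 22 · x^4 term contributes only at subleading order (an O(1/n) relative correction).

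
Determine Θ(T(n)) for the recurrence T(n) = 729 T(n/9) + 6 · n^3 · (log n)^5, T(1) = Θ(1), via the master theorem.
T(n) = Θ(n^3 · (log n)^6)

Here log_9 729 = 3 and f(n) = 6 · n^3 · (log n)^5 = Θ(n^(log_9 729) · (log n)^5). This is the extended Case 2 of the master theorem (f matches the critical exponent up to log factors), giving T(n) = Θ(n^(log_9 729) · (log n)^(5+1)) = Θ(n^3 · (log n)^6).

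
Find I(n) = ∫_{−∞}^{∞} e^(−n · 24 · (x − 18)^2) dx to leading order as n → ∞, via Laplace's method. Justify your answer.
I(n) = sqrt(π/(24n))

Here φ(x) = 24 · (x − 18)^2 has its unique minimum at x* = 18 with φ(x*) = 0 and φ''(x*) = 48. Laplace's method gives
  I(n) ~ e^(−n φ(x*)) · sqrt(2π / (n · φ''(x*))) = sqrt(2π / (48n)) = sqrt(π/(24n)).
This is exact: substituting u = (x − 18)·sqrt(24n) gives I(n) = (1/sqrt(24n)) ∫_{−∞}^{∞} e^(−u^2) du = sqrt(π/(24n)).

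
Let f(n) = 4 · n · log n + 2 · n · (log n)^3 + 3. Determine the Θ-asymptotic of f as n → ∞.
f(n) ∈ Θ(n · (log n)^3)

Compare the terms by growth order. For large n, n^a · (log n)^b dominates n^a' · (log n)^b' iff a > a', or (a = a' and b > b'). Ranking the 3 terms shows the dominant one is 2 · n · (log n)^3. Hence f(n) ∈ Θ(n · (log n)^3).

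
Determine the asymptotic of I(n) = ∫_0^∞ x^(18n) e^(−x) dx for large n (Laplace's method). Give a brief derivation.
I(n) ~ sqrt(2π·18n) · (18n/e)^(18n)

Write the integrand as exp(18n ln x − x) and set f(x) = 18n ln x − x. Then f'(x) = 18n/x − 1 = 0 at x* = 18n, and f''(x*) = −18n/x*^2 = −1/(18n). Laplace's method (interior maximum) gives
  I(n) ~ e^(f(x*)) · sqrt(2π / |f''(x*)|)
        = exp(18n ln(18n) − 18n) · sqrt(2π · 18n)
        = (18n)^(18n) e^(−18n) · sqrt(2π·18n)
        = sqrt(2π·18n) · (18n/e)^(18n).
This matches Γ(18n+1) with Stirling applied to Γ.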